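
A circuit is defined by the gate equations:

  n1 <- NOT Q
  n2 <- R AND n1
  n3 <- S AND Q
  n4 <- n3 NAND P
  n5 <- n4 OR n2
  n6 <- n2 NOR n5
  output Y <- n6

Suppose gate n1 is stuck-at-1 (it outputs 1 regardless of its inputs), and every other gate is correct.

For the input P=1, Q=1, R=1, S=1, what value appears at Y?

0

Propagate with n1 forced: n1=1 [stuck-at-1], n2=1, n3=1, n4=0, n5=1, n6=0.
So Y = 0. (Without the fault it would be 1.)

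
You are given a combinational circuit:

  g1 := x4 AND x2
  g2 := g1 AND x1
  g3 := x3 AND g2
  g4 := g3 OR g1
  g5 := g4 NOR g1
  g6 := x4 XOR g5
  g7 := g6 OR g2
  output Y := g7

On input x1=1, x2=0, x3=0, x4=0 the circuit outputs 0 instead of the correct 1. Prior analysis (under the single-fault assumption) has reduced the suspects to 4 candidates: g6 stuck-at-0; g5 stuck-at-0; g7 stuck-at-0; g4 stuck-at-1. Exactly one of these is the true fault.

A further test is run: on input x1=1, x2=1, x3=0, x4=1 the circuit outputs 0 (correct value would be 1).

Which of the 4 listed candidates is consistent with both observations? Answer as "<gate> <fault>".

g7 stuck-at-0

Evaluate each candidate on input x1=1, x2=1, x3=0, x4=1:
  g6 stuck-at-0: g1=1, g2=1, g3=0, g4=1, g5=0, g6=0 [stuck-at-0], g7=1 → 1 — eliminated
  g5 stuck-at-0: g1=1, g2=1, g3=0, g4=1, g5=0 [stuck-at-0], g6=1, g7=1 → 1 — eliminated
  g7 stuck-at-0: g1=1, g2=1, g3=0, g4=1, g5=0, g6=1, g7=0 [stuck-at-0] → 0 — matches
  g4 stuck-at-1: g1=1, g2=1, g3=0, g4=1 [stuck-at-1], g5=0, g6=1, g7=1 → 1 — eliminated
Only g7 stuck-at-0 reproduces the observed 0.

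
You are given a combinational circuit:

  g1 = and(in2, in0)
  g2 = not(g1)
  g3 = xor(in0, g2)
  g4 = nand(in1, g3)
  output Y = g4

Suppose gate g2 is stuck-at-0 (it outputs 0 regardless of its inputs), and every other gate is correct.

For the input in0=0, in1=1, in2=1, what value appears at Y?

Propagate with g2 forced: g1=0, g2=0 [stuck-at-0], g3=0, g4=1.
So Y = 1. (Without the fault it would be 0.)

1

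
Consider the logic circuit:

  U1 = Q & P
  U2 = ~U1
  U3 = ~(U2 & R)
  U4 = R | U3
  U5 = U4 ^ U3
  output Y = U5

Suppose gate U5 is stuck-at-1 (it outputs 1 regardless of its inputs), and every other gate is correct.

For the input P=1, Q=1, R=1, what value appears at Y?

Propagate with U5 forced: U1=1, U2=0, U3=1, U4=1, U5=1 [stuck-at-1].
So Y = 1. (Without the fault it would be 0.)

1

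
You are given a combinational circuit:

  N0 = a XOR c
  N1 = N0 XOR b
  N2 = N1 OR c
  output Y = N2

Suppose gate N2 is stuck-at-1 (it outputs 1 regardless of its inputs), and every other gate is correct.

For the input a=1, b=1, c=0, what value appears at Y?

1

Propagate with N2 forced: N0=1, N1=0, N2=1 [stuck-at-1].
So Y = 1. (Without the fault it would be 0.)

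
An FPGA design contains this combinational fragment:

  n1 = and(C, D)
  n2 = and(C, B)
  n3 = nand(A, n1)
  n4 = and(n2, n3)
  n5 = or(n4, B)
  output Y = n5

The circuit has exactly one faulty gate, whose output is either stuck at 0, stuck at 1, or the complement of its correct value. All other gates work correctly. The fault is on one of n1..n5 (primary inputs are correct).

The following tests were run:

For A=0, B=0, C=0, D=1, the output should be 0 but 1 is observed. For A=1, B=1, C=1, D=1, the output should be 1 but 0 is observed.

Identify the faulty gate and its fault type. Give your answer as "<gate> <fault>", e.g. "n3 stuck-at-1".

n5 inverted output

Fault-free values for test 1 (A=0, B=0, C=0, D=1): n1=0, n2=0, n3=1, n4=0, n5=0, giving Y=0. Observed 1.
Test 1: faults giving observed 1 are {n2 stuck-at-1, n2 inverted output, n4 stuck-at-1, n4 inverted output, n5 stuck-at-1, n5 inverted output}.
Test 2 (A=1, B=1, C=1, D=1): fault-free n1=1, n2=1, n3=0, n4=0, n5=1 → 1; observed 0. Eliminates n2 stuck-at-1, n2 inverted output, n4 stuck-at-1, n4 inverted output, n5 stuck-at-1.
Only n5 inverted output is consistent with every test.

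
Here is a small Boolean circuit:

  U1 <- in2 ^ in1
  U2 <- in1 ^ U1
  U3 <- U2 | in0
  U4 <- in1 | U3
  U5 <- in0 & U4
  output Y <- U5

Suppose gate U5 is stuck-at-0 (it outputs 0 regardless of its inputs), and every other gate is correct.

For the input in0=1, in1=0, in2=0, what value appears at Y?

Propagate with U5 forced: U1=0, U2=0, U3=1, U4=1, U5=0 [stuck-at-0].
So Y = 0. (Without the fault it would be 1.)

0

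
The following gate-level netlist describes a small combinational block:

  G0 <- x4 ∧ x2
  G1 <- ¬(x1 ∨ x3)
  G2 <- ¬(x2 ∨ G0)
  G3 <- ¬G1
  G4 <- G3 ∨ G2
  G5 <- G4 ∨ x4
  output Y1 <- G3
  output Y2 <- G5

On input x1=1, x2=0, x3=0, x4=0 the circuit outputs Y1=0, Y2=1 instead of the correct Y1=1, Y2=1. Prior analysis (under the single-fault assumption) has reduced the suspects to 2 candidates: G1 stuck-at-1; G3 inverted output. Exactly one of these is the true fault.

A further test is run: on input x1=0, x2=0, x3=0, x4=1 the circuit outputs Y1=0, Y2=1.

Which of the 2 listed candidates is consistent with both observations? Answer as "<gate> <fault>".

Evaluate each candidate on input x1=0, x2=0, x3=0, x4=1:
  G1 stuck-at-1: G0=0, G1=1 [stuck-at-1], G2=1, G3=0, G4=1, G5=1 → Y1=0, Y2=1 — matches
  G3 inverted output: G0=0, G1=1, G2=1, G3=1 [inverted output], G4=1, G5=1 → Y1=1, Y2=1 — eliminated
Only G1 stuck-at-1 reproduces the observed Y1=0, Y2=1.

G1 stuck-at-1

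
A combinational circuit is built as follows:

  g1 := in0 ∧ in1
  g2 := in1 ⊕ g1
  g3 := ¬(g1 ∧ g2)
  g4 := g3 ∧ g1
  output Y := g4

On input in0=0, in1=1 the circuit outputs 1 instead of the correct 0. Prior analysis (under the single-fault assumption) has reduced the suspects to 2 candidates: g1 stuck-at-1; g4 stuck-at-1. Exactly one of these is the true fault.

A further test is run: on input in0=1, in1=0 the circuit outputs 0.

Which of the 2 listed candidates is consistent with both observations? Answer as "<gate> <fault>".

Evaluate each candidate on input in0=1, in1=0:
  g1 stuck-at-1: g1=1 [stuck-at-1], g2=1, g3=0, g4=0 → 0 — matches
  g4 stuck-at-1: g1=0, g2=0, g3=1, g4=1 [stuck-at-1] → 1 — eliminated
Only g1 stuck-at-1 reproduces the observed 0.

g1 stuck-at-1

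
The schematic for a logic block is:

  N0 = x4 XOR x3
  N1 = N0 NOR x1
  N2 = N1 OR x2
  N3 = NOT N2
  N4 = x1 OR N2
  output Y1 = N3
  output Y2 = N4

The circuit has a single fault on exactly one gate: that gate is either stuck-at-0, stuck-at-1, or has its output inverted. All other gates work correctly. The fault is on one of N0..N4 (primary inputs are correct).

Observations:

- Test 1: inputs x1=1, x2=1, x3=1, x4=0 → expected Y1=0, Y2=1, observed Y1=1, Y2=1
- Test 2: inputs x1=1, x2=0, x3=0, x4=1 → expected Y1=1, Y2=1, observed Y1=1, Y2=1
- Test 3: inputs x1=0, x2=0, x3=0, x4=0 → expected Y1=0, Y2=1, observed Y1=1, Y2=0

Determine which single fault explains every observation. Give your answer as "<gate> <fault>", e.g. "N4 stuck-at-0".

Fault-free values for test 1 (x1=1, x2=1, x3=1, x4=0): N0=1, N1=0, N2=1, N3=0, N4=1, giving Y1=0, Y2=1. Observed Y1=1, Y2=1.
Test 1: faults giving observed Y1=1, Y2=1 are {N2 stuck-at-0, N2 inverted output, N3 stuck-at-1, N3 inverted output}.
Test 2 (x1=1, x2=0, x3=0, x4=1): fault-free N0=1, N1=0, N2=0, N3=1, N4=1 → Y1=1, Y2=1; observed Y1=1, Y2=1. Eliminates N2 inverted output, N3 inverted output.
Test 3 (x1=0, x2=0, x3=0, x4=0): fault-free N0=0, N1=1, N2=1, N3=0, N4=1 → Y1=0, Y2=1; observed Y1=1, Y2=0. Eliminates N3 stuck-at-1.
Only N2 stuck-at-0 is consistent with every test.

N2 stuck-at-0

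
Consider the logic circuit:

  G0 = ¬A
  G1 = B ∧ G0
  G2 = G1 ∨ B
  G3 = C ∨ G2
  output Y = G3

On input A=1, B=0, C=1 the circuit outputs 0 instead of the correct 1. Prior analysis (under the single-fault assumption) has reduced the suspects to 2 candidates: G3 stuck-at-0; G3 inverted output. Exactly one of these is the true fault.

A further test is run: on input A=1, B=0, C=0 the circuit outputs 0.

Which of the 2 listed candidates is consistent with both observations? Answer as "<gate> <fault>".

Evaluate each candidate on input A=1, B=0, C=0:
  G3 stuck-at-0: G0=0, G1=0, G2=0, G3=0 [stuck-at-0] → 0 — matches
  G3 inverted output: G0=0, G1=0, G2=0, G3=1 [inverted output] → 1 — eliminated
Only G3 stuck-at-0 reproduces the observed 0.

G3 stuck-at-0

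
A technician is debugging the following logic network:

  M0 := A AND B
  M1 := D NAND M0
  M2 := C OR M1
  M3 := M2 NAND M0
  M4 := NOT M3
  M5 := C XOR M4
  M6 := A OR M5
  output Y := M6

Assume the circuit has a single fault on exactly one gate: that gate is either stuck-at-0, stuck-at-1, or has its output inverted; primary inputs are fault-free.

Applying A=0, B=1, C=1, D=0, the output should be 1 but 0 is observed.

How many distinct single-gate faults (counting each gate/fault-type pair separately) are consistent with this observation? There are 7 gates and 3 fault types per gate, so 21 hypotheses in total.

10

Fault-free: M0=0, M1=1, M2=1, M3=1, M4=0, M5=1, M6=1 → 1. Observed 0.
  M0: stuck-at-1, inverted output ✓; others ✗
  M1: none of the 3 fault types match ✗
  M2: none of the 3 fault types match ✗
  M3: stuck-at-0, inverted output ✓; others ✗
  M4: stuck-at-1, inverted output ✓; others ✗
  M5: stuck-at-0, inverted output ✓; others ✗
  M6: stuck-at-0, inverted output ✓; others ✗
Consistent faults: {M0 stuck-at-1, M0 inverted output, M3 stuck-at-0, M3 inverted output, M4 stuck-at-1, M4 inverted output, M5 stuck-at-0, M5 inverted output, M6 stuck-at-0, M6 inverted output} — 10 in all.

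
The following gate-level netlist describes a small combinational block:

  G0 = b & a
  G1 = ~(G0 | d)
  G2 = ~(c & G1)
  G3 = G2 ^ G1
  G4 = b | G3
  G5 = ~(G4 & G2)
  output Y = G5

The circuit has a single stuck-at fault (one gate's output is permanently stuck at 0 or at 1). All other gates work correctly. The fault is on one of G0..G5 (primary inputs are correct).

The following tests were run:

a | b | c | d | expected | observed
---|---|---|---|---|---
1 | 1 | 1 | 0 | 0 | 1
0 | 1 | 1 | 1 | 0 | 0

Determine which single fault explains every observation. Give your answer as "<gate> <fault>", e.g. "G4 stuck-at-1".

Fault-free values for test 1 (a=1, b=1, c=1, d=0): G0=1, G1=0, G2=1, G3=1, G4=1, G5=0, giving Y=0. Observed 1.
Test 1: faults giving observed 1 are {G0 stuck-at-0, G1 stuck-at-1, G2 stuck-at-0, G4 stuck-at-0, G5 stuck-at-1}.
Test 2 (a=0, b=1, c=1, d=1): fault-free G0=0, G1=0, G2=1, G3=1, G4=1, G5=0 → 0; observed 0. Eliminates G1 stuck-at-1, G2 stuck-at-0, G4 stuck-at-0, G5 stuck-at-1.
Only G0 stuck-at-0 is consistent with every test.

G0 stuck-at-0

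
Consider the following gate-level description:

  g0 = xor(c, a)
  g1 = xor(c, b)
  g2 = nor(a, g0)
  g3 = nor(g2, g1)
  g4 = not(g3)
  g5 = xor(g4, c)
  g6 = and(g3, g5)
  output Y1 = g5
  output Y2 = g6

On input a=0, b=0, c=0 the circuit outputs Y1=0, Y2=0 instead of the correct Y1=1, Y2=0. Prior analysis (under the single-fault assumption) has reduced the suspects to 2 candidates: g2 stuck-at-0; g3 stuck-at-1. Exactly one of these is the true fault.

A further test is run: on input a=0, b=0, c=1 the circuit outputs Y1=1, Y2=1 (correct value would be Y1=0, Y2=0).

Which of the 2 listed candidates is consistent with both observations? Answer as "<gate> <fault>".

Evaluate each candidate on input a=0, b=0, c=1:
  g2 stuck-at-0: g0=1, g1=1, g2=0 [stuck-at-0], g3=0, g4=1, g5=0, g6=0 → Y1=0, Y2=0 — eliminated
  g3 stuck-at-1: g0=1, g1=1, g2=0, g3=1 [stuck-at-1], g4=0, g5=1, g6=1 → Y1=1, Y2=1 — matches
Only g3 stuck-at-1 reproduces the observed Y1=1, Y2=1.

g3 stuck-at-1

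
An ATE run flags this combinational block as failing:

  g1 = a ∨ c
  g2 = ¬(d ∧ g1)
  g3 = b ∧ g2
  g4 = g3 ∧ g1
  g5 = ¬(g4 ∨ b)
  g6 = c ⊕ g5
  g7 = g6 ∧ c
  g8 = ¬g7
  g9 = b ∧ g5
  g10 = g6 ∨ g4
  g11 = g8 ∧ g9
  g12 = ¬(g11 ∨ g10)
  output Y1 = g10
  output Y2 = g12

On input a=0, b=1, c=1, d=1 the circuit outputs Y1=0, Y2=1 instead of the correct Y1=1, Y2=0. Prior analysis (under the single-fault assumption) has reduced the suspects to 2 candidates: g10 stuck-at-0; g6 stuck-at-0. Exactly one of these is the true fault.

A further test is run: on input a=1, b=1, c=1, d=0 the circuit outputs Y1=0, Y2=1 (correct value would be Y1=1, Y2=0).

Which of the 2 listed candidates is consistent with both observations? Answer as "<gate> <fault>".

Evaluate each candidate on input a=1, b=1, c=1, d=0:
  g10 stuck-at-0: g1=1, g2=1, g3=1, g4=1, g5=0, g6=1, g7=1, g8=0, g9=0, g10=0 [stuck-at-0], g11=0, g12=1 → Y1=0, Y2=1 — matches
  g6 stuck-at-0: g1=1, g2=1, g3=1, g4=1, g5=0, g6=0 [stuck-at-0], g7=0, g8=1, g9=0, g10=1, g11=0, g12=0 → Y1=1, Y2=0 — eliminated
Only g10 stuck-at-0 reproduces the observed Y1=0, Y2=1.

g10 stuck-at-0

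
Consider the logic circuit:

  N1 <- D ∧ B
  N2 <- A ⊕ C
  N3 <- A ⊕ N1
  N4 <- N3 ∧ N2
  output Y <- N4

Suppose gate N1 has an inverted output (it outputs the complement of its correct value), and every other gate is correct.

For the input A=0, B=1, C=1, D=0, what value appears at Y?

Propagate with N1 forced: N1=1 [inverted output], N2=1, N3=1, N4=1.
So Y = 1. (Without the fault it would be 0.)

1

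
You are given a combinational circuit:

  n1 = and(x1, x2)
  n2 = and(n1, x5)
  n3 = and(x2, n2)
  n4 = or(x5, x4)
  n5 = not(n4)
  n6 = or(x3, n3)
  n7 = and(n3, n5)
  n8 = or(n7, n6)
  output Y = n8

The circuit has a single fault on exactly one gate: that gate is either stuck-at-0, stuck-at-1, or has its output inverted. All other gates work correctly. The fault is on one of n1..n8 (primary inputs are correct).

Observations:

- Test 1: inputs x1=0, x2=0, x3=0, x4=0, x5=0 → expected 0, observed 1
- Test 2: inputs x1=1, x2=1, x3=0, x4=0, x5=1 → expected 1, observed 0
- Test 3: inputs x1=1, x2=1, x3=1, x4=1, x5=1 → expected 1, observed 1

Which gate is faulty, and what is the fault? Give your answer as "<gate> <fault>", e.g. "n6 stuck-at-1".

n3 inverted output

Fault-free values for test 1 (x1=0, x2=0, x3=0, x4=0, x5=0): n1=0, n2=0, n3=0, n4=0, n5=1, n6=0, n7=0, n8=0, giving Y=0. Observed 1.
Test 1: faults giving observed 1 are {n3 stuck-at-1, n3 inverted output, n6 stuck-at-1, n6 inverted output, n7 stuck-at-1, n7 inverted output, n8 stuck-at-1, n8 inverted output}.
Test 2 (x1=1, x2=1, x3=0, x4=0, x5=1): fault-free n1=1, n2=1, n3=1, n4=1, n5=0, n6=1, n7=0, n8=1 → 1; observed 0. Eliminates n3 stuck-at-1, n6 stuck-at-1, n7 stuck-at-1, n7 inverted output, n8 stuck-at-1.
Test 3 (x1=1, x2=1, x3=1, x4=1, x5=1): fault-free n1=1, n2=1, n3=1, n4=1, n5=0, n6=1, n7=0, n8=1 → 1; observed 1. Eliminates n6 inverted output, n8 inverted output.
Only n3 inverted output is consistent with every test.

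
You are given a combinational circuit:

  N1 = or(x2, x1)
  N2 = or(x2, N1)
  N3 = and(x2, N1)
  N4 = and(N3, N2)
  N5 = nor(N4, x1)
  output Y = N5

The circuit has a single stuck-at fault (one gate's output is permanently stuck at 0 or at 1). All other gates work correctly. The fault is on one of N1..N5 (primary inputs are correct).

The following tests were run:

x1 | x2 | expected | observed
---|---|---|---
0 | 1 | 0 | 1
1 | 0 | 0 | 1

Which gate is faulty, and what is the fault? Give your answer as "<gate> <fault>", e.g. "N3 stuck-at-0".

Fault-free values for test 1 (x1=0, x2=1): N1=1, N2=1, N3=1, N4=1, N5=0, giving Y=0. Observed 1.
Test 1: faults giving observed 1 are {N1 stuck-at-0, N2 stuck-at-0, N3 stuck-at-0, N4 stuck-at-0, N5 stuck-at-1}.
Test 2 (x1=1, x2=0): fault-free N1=1, N2=1, N3=0, N4=0, N5=0 → 0; observed 1. Eliminates N1 stuck-at-0, N2 stuck-at-0, N3 stuck-at-0, N4 stuck-at-0.
Only N5 stuck-at-1 is consistent with every test.

N5 stuck-at-1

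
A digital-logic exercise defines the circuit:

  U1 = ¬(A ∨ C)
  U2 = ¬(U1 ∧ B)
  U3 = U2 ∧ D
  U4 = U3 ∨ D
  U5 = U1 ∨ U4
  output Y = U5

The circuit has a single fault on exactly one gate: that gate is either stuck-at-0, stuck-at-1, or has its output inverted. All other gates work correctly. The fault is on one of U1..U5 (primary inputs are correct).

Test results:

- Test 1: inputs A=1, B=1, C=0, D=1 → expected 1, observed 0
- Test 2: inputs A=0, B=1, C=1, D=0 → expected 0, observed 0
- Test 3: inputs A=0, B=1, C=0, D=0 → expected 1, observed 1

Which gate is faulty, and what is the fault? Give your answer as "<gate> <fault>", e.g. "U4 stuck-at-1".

U4 stuck-at-0

Fault-free values for test 1 (A=1, B=1, C=0, D=1): U1=0, U2=1, U3=1, U4=1, U5=1, giving Y=1. Observed 0.
Test 1: faults giving observed 0 are {U4 stuck-at-0, U4 inverted output, U5 stuck-at-0, U5 inverted output}.
Test 2 (A=0, B=1, C=1, D=0): fault-free U1=0, U2=1, U3=0, U4=0, U5=0 → 0; observed 0. Eliminates U4 inverted output, U5 inverted output.
Test 3 (A=0, B=1, C=0, D=0): fault-free U1=1, U2=0, U3=0, U4=0, U5=1 → 1; observed 1. Eliminates U5 stuck-at-0.
Only U4 stuck-at-0 is consistent with every test.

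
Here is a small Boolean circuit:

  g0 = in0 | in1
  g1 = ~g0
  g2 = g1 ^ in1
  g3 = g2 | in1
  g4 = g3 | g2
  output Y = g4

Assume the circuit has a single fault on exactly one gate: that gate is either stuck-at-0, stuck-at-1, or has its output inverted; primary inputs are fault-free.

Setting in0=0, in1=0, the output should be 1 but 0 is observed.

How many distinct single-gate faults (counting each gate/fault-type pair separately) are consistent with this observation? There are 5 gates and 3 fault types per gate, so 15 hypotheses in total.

Fault-free: g0=0, g1=1, g2=1, g3=1, g4=1 → 1. Observed 0.
  g0: stuck-at-1, inverted output ✓; others ✗
  g1: stuck-at-0, inverted output ✓; others ✗
  g2: stuck-at-0, inverted output ✓; others ✗
  g3: none of the 3 fault types match ✗
  g4: stuck-at-0, inverted output ✓; others ✗
Consistent faults: {g0 stuck-at-1, g0 inverted output, g1 stuck-at-0, g1 inverted output, g2 stuck-at-0, g2 inverted output, g4 stuck-at-0, g4 inverted output} — 8 in all.

8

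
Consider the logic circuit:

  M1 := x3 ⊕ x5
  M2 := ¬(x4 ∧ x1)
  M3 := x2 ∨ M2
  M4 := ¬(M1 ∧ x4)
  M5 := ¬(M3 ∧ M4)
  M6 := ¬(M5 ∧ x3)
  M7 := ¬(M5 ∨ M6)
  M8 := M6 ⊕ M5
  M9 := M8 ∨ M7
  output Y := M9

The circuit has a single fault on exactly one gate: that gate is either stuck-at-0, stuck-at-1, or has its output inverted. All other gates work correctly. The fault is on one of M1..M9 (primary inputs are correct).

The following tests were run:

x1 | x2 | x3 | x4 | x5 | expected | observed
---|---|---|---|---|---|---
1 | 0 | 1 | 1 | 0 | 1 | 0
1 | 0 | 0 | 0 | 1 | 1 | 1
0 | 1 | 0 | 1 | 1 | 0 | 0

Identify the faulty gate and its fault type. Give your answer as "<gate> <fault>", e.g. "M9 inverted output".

M6 stuck-at-1

Fault-free values for test 1 (x1=1, x2=0, x3=1, x4=1, x5=0): M1=1, M2=0, M3=0, M4=0, M5=1, M6=0, M7=0, M8=1, M9=1, giving Y=1. Observed 0.
Test 1: faults giving observed 0 are {M6 stuck-at-1, M6 inverted output, M8 stuck-at-0, M8 inverted output, M9 stuck-at-0, M9 inverted output}.
Test 2 (x1=1, x2=0, x3=0, x4=0, x5=1): fault-free M1=1, M2=1, M3=1, M4=1, M5=0, M6=1, M7=0, M8=1, M9=1 → 1; observed 1. Eliminates M8 stuck-at-0, M8 inverted output, M9 stuck-at-0, M9 inverted output.
Test 3 (x1=0, x2=1, x3=0, x4=1, x5=1): fault-free M1=1, M2=1, M3=1, M4=0, M5=1, M6=1, M7=0, M8=0, M9=0 → 0; observed 0. Eliminates M6 inverted output.
Only M6 stuck-at-1 is consistent with every test.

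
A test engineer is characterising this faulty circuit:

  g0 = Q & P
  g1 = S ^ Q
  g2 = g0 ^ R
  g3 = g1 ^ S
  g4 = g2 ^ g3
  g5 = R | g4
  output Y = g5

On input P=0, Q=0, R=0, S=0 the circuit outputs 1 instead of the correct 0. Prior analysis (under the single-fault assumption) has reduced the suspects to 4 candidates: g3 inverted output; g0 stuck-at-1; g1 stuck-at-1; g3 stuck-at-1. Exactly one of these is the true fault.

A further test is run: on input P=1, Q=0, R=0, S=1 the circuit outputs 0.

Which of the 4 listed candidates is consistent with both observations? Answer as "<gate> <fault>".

g1 stuck-at-1

Evaluate each candidate on input P=1, Q=0, R=0, S=1:
  g3 inverted output: g0=0, g1=1, g2=0, g3=1 [inverted output], g4=1, g5=1 → 1 — eliminated
  g0 stuck-at-1: g0=1 [stuck-at-1], g1=1, g2=1, g3=0, g4=1, g5=1 → 1 — eliminated
  g1 stuck-at-1: g0=0, g1=1 [stuck-at-1], g2=0, g3=0, g4=0, g5=0 → 0 — matches
  g3 stuck-at-1: g0=0, g1=1, g2=0, g3=1 [stuck-at-1], g4=1, g5=1 → 1 — eliminated
Only g1 stuck-at-1 reproduces the observed 0.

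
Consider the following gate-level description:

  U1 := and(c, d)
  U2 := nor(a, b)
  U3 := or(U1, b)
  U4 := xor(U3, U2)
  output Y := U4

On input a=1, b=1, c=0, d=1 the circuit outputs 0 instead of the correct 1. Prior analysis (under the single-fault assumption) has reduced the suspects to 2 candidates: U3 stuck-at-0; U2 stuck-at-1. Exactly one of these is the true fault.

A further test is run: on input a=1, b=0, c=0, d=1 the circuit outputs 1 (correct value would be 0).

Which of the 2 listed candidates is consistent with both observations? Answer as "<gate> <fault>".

Evaluate each candidate on input a=1, b=0, c=0, d=1:
  U3 stuck-at-0: U1=0, U2=0, U3=0 [stuck-at-0], U4=0 → 0 — eliminated
  U2 stuck-at-1: U1=0, U2=1 [stuck-at-1], U3=0, U4=1 → 1 — matches
Only U2 stuck-at-1 reproduces the observed 1.

U2 stuck-at-1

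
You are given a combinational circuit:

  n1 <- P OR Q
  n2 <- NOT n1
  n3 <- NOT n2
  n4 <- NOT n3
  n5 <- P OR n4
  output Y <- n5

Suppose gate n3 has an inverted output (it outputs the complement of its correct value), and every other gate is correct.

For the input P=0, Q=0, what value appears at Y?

0

Propagate with n3 forced: n1=0, n2=1, n3=1 [inverted output], n4=0, n5=0.
So Y = 0. (Without the fault it would be 1.)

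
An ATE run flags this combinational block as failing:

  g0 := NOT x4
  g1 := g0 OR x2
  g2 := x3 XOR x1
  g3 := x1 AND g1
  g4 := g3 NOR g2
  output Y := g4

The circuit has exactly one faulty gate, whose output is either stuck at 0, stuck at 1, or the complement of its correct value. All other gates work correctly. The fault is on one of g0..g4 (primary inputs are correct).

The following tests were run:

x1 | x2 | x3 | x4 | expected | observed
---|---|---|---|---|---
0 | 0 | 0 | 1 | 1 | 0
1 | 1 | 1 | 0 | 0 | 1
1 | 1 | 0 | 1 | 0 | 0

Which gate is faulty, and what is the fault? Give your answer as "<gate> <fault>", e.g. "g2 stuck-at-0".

Fault-free values for test 1 (x1=0, x2=0, x3=0, x4=1): g0=0, g1=0, g2=0, g3=0, g4=1, giving Y=1. Observed 0.
Test 1: faults giving observed 0 are {g2 stuck-at-1, g2 inverted output, g3 stuck-at-1, g3 inverted output, g4 stuck-at-0, g4 inverted output}.
Test 2 (x1=1, x2=1, x3=1, x4=0): fault-free g0=1, g1=1, g2=0, g3=1, g4=0 → 0; observed 1. Eliminates g2 stuck-at-1, g2 inverted output, g3 stuck-at-1, g4 stuck-at-0.
Test 3 (x1=1, x2=1, x3=0, x4=1): fault-free g0=0, g1=1, g2=1, g3=1, g4=0 → 0; observed 0. Eliminates g4 inverted output.
Only g3 inverted output is consistent with every test.

g3 inverted output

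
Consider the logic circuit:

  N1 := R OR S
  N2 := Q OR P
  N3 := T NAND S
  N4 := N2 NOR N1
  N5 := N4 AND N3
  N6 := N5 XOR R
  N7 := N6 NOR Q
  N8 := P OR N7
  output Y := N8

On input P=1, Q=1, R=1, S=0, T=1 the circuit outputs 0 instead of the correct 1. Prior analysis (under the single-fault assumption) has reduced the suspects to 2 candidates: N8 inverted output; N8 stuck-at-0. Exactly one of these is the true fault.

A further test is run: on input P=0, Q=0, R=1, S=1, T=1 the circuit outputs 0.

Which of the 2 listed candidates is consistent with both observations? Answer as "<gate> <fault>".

N8 stuck-at-0

Evaluate each candidate on input P=0, Q=0, R=1, S=1, T=1:
  N8 inverted output: N1=1, N2=0, N3=0, N4=0, N5=0, N6=1, N7=0, N8=1 [inverted output] → 1 — eliminated
  N8 stuck-at-0: N1=1, N2=0, N3=0, N4=0, N5=0, N6=1, N7=0, N8=0 [stuck-at-0] → 0 — matches
Only N8 stuck-at-0 reproduces the observed 0.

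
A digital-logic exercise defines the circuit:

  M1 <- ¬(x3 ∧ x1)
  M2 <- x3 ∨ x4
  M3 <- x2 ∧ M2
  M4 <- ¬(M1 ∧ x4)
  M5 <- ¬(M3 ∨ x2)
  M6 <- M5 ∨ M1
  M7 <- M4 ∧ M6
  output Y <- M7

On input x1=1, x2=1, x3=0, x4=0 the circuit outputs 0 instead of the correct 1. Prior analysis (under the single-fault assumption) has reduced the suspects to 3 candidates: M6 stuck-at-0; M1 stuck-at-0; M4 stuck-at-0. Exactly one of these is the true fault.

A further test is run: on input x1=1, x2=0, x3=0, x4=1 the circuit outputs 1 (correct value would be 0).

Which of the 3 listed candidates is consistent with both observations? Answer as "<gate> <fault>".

M1 stuck-at-0

Evaluate each candidate on input x1=1, x2=0, x3=0, x4=1:
  M6 stuck-at-0: M1=1, M2=1, M3=0, M4=0, M5=1, M6=0 [stuck-at-0], M7=0 → 0 — eliminated
  M1 stuck-at-0: M1=0 [stuck-at-0], M2=1, M3=0, M4=1, M5=1, M6=1, M7=1 → 1 — matches
  M4 stuck-at-0: M1=1, M2=1, M3=0, M4=0 [stuck-at-0], M5=1, M6=1, M7=0 → 0 — eliminated
Only M1 stuck-at-0 reproduces the observed 1.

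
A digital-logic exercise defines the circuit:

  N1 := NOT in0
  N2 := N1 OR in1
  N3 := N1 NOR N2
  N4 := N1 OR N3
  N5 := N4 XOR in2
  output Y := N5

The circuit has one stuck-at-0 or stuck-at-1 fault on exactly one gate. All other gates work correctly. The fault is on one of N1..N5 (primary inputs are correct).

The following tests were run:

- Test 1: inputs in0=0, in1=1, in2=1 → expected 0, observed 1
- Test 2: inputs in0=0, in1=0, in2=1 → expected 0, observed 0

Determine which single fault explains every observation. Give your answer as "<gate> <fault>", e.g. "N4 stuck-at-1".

Fault-free values for test 1 (in0=0, in1=1, in2=1): N1=1, N2=1, N3=0, N4=1, N5=0, giving Y=0. Observed 1.
Test 1: faults giving observed 1 are {N1 stuck-at-0, N4 stuck-at-0, N5 stuck-at-1}.
Test 2 (in0=0, in1=0, in2=1): fault-free N1=1, N2=1, N3=0, N4=1, N5=0 → 0; observed 0. Eliminates N4 stuck-at-0, N5 stuck-at-1.
Only N1 stuck-at-0 is consistent with every test.

N1 stuck-at-0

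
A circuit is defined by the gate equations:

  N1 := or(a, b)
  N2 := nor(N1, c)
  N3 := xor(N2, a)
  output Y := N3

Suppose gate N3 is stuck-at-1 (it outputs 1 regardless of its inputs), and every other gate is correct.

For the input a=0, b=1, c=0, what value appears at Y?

1

Propagate with N3 forced: N1=1, N2=0, N3=1 [stuck-at-1].
So Y = 1. (Without the fault it would be 0.)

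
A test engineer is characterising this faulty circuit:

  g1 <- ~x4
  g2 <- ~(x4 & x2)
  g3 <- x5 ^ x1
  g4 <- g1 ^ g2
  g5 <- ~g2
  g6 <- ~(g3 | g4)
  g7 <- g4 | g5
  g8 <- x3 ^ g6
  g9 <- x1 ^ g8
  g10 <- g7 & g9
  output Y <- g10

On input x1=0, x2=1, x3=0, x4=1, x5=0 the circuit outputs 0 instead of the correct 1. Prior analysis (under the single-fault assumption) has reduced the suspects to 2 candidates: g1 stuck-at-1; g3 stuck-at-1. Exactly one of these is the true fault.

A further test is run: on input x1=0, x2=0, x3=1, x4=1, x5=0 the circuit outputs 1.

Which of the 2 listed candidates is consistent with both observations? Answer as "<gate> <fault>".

Evaluate each candidate on input x1=0, x2=0, x3=1, x4=1, x5=0:
  g1 stuck-at-1: g1=1 [stuck-at-1], g2=1, g3=0, g4=0, g5=0, g6=1, g7=0, g8=0, g9=0, g10=0 → 0 — eliminated
  g3 stuck-at-1: g1=0, g2=1, g3=1 [stuck-at-1], g4=1, g5=0, g6=0, g7=1, g8=1, g9=1, g10=1 → 1 — matches
Only g3 stuck-at-1 reproduces the observed 1.

g3 stuck-at-1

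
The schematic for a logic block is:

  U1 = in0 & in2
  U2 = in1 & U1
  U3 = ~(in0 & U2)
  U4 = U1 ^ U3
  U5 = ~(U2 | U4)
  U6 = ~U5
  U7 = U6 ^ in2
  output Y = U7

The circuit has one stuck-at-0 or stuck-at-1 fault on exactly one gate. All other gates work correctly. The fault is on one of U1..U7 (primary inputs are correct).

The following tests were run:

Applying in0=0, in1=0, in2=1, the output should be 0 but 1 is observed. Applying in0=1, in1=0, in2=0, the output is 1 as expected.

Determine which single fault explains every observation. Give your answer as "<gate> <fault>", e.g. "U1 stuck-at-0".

Fault-free values for test 1 (in0=0, in1=0, in2=1): U1=0, U2=0, U3=1, U4=1, U5=0, U6=1, U7=0, giving Y=0. Observed 1.
Test 1: faults giving observed 1 are {U1 stuck-at-1, U3 stuck-at-0, U4 stuck-at-0, U5 stuck-at-1, U6 stuck-at-0, U7 stuck-at-1}.
Test 2 (in0=1, in1=0, in2=0): fault-free U1=0, U2=0, U3=1, U4=1, U5=0, U6=1, U7=1 → 1; observed 1. Eliminates U1 stuck-at-1, U3 stuck-at-0, U4 stuck-at-0, U5 stuck-at-1, U6 stuck-at-0.
Only U7 stuck-at-1 is consistent with every test.

U7 stuck-at-1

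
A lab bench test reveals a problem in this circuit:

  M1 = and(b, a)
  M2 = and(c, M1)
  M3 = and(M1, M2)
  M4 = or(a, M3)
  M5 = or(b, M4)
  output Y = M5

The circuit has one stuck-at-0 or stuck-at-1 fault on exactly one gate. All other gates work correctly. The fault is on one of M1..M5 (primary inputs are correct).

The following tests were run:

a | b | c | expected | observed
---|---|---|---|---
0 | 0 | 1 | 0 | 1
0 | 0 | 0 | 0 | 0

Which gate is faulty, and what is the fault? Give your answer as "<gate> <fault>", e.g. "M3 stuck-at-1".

M1 stuck-at-1

Fault-free values for test 1 (a=0, b=0, c=1): M1=0, M2=0, M3=0, M4=0, M5=0, giving Y=0. Observed 1.
Test 1: faults giving observed 1 are {M1 stuck-at-1, M3 stuck-at-1, M4 stuck-at-1, M5 stuck-at-1}.
Test 2 (a=0, b=0, c=0): fault-free M1=0, M2=0, M3=0, M4=0, M5=0 → 0; observed 0. Eliminates M3 stuck-at-1, M4 stuck-at-1, M5 stuck-at-1.
Only M1 stuck-at-1 is consistent with every test.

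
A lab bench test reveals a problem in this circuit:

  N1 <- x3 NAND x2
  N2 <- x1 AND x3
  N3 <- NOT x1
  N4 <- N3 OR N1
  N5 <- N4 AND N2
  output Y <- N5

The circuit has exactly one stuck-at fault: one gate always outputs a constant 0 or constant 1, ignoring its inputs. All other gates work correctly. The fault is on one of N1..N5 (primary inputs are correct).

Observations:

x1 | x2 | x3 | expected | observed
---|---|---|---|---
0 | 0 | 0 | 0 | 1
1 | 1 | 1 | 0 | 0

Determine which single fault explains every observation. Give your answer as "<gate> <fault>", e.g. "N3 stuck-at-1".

Fault-free values for test 1 (x1=0, x2=0, x3=0): N1=1, N2=0, N3=1, N4=1, N5=0, giving Y=0. Observed 1.
Test 1: faults giving observed 1 are {N2 stuck-at-1, N5 stuck-at-1}.
Test 2 (x1=1, x2=1, x3=1): fault-free N1=0, N2=1, N3=0, N4=0, N5=0 → 0; observed 0. Eliminates N5 stuck-at-1.
Only N2 stuck-at-1 is consistent with every test.

N2 stuck-at-1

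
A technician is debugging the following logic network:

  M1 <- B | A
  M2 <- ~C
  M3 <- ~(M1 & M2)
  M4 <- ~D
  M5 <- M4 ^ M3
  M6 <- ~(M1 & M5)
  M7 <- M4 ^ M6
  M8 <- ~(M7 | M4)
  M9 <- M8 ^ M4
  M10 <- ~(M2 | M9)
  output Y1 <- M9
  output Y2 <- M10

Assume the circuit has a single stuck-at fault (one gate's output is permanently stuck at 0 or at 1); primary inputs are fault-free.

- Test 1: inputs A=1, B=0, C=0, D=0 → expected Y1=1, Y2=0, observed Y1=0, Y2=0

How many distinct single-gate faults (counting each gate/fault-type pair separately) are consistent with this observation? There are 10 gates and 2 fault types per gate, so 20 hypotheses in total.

3

Fault-free: M1=1, M2=1, M3=0, M4=1, M5=1, M6=0, M7=1, M8=0, M9=1, M10=0 → Y1=1, Y2=0. Observed Y1=0, Y2=0.
  M1: none of the 2 fault types match ✗
  M2: none of the 2 fault types match ✗
  M3: none of the 2 fault types match ✗
  M4: stuck-at-0 ✓; others ✗
  M5: none of the 2 fault types match ✗
  M6: none of the 2 fault types match ✗
  M7: none of the 2 fault types match ✗
  M8: stuck-at-1 ✓; others ✗
  M9: stuck-at-0 ✓; others ✗
  M10: none of the 2 fault types match ✗
Consistent faults: {M4 stuck-at-0, M8 stuck-at-1, M9 stuck-at-0} — 3 in all.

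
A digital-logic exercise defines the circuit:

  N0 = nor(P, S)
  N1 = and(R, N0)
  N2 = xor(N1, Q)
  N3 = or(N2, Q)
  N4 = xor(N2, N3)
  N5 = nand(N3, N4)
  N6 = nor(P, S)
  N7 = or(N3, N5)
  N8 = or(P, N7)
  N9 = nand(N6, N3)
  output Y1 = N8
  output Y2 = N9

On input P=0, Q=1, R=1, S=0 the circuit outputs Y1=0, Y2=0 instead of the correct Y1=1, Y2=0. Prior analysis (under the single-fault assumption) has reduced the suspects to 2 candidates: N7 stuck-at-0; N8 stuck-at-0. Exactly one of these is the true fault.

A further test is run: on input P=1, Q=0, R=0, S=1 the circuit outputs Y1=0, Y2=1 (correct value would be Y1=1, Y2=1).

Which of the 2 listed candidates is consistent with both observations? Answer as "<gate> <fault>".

Evaluate each candidate on input P=1, Q=0, R=0, S=1:
  N7 stuck-at-0: N0=0, N1=0, N2=0, N3=0, N4=0, N5=1, N6=0, N7=0 [stuck-at-0], N8=1, N9=1 → Y1=1, Y2=1 — eliminated
  N8 stuck-at-0: N0=0, N1=0, N2=0, N3=0, N4=0, N5=1, N6=0, N7=1, N8=0 [stuck-at-0], N9=1 → Y1=0, Y2=1 — matches
Only N8 stuck-at-0 reproduces the observed Y1=0, Y2=1.

N8 stuck-at-0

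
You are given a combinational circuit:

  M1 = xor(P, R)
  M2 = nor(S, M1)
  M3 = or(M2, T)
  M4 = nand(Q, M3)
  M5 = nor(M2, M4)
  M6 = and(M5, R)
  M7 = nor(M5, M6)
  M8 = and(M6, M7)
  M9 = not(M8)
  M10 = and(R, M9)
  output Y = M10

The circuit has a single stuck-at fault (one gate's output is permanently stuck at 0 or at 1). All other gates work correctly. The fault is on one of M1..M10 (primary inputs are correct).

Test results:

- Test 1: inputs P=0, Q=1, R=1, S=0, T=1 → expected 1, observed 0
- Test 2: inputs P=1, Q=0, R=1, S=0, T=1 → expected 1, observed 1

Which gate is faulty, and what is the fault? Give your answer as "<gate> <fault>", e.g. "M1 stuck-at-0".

Fault-free values for test 1 (P=0, Q=1, R=1, S=0, T=1): M1=1, M2=0, M3=1, M4=0, M5=1, M6=1, M7=0, M8=0, M9=1, M10=1, giving Y=1. Observed 0.
Test 1: faults giving observed 0 are {M7 stuck-at-1, M8 stuck-at-1, M9 stuck-at-0, M10 stuck-at-0}.
Test 2 (P=1, Q=0, R=1, S=0, T=1): fault-free M1=0, M2=1, M3=1, M4=1, M5=0, M6=0, M7=1, M8=0, M9=1, M10=1 → 1; observed 1. Eliminates M8 stuck-at-1, M9 stuck-at-0, M10 stuck-at-0.
Only M7 stuck-at-1 is consistent with every test.

M7 stuck-at-1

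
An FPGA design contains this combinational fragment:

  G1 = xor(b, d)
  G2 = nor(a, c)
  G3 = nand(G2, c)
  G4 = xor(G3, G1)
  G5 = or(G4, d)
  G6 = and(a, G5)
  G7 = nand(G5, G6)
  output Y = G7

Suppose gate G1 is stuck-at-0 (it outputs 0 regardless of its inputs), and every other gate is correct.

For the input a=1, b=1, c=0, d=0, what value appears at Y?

0

Propagate with G1 forced: G1=0 [stuck-at-0], G2=0, G3=1, G4=1, G5=1, G6=1, G7=0.
So Y = 0. (Without the fault it would be 1.)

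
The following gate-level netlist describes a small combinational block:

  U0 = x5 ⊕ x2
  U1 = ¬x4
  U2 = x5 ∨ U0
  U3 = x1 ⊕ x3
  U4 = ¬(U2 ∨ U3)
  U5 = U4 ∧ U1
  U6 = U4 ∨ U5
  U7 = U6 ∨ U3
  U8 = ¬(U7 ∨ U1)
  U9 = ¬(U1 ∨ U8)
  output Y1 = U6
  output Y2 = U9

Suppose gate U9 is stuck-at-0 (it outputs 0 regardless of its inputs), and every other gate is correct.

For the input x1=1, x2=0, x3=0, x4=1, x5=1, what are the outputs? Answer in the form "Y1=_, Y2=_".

Propagate with U9 forced: U0=1, U1=0, U2=1, U3=1, U4=0, U5=0, U6=0, U7=1, U8=0, U9=0 [stuck-at-0].
So the outputs are Y1=0, Y2=0. (Without the fault they would be Y1=0, Y2=1.)

Y1=0, Y2=0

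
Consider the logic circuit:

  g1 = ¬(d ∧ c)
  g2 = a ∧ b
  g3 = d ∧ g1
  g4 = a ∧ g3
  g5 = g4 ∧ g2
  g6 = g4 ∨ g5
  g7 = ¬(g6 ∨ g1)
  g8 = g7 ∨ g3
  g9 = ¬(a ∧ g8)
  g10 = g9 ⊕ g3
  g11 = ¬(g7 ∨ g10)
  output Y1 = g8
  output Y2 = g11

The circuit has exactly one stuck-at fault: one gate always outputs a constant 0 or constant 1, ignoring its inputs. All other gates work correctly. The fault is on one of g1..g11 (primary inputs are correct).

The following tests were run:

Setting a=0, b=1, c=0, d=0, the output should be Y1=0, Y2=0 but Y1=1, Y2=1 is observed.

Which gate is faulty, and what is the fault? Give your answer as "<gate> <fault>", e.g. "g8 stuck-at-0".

g3 stuck-at-1

Fault-free values for test 1 (a=0, b=1, c=0, d=0): g1=1, g2=0, g3=0, g4=0, g5=0, g6=0, g7=0, g8=0, g9=1, g10=1, g11=0, giving Y1=0, Y2=0. Observed Y1=1, Y2=1.
Test 1: faults giving observed Y1=1, Y2=1 are {g3 stuck-at-1}.
Only g3 stuck-at-1 is consistent with every test.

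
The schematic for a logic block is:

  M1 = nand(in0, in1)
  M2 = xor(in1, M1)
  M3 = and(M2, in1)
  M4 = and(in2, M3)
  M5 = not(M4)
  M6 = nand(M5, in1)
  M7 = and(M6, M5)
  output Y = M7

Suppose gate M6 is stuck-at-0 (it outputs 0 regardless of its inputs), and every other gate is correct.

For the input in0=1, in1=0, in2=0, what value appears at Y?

0

Propagate with M6 forced: M1=1, M2=1, M3=0, M4=0, M5=1, M6=0 [stuck-at-0], M7=0.
So Y = 0. (Without the fault it would be 1.)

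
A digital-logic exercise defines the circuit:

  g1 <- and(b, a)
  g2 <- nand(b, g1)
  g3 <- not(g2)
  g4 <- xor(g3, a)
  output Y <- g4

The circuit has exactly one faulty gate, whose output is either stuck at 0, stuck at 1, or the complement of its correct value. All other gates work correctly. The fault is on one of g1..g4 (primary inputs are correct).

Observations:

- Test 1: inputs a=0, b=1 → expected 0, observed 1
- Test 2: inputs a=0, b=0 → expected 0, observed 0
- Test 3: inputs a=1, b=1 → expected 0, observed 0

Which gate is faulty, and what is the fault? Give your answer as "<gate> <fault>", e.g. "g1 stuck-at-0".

Fault-free values for test 1 (a=0, b=1): g1=0, g2=1, g3=0, g4=0, giving Y=0. Observed 1.
Test 1: faults giving observed 1 are {g1 stuck-at-1, g1 inverted output, g2 stuck-at-0, g2 inverted output, g3 stuck-at-1, g3 inverted output, g4 stuck-at-1, g4 inverted output}.
Test 2 (a=0, b=0): fault-free g1=0, g2=1, g3=0, g4=0 → 0; observed 0. Eliminates g2 stuck-at-0, g2 inverted output, g3 stuck-at-1, g3 inverted output, g4 stuck-at-1, g4 inverted output.
Test 3 (a=1, b=1): fault-free g1=1, g2=0, g3=1, g4=0 → 0; observed 0. Eliminates g1 inverted output.
Only g1 stuck-at-1 is consistent with every test.

g1 stuck-at-1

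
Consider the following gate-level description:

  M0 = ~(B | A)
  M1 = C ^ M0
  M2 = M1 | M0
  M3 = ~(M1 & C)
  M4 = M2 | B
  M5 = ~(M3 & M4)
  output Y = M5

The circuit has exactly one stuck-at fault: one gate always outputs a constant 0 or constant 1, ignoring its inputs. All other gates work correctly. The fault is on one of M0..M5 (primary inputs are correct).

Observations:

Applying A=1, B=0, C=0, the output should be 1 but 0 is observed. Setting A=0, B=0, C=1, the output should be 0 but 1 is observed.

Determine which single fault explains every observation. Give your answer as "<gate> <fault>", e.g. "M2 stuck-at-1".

Fault-free values for test 1 (A=1, B=0, C=0): M0=0, M1=0, M2=0, M3=1, M4=0, M5=1, giving Y=1. Observed 0.
Test 1: faults giving observed 0 are {M0 stuck-at-1, M1 stuck-at-1, M2 stuck-at-1, M4 stuck-at-1, M5 stuck-at-0}.
Test 2 (A=0, B=0, C=1): fault-free M0=1, M1=0, M2=1, M3=1, M4=1, M5=0 → 0; observed 1. Eliminates M0 stuck-at-1, M2 stuck-at-1, M4 stuck-at-1, M5 stuck-at-0.
Only M1 stuck-at-1 is consistent with every test.

M1 stuck-at-1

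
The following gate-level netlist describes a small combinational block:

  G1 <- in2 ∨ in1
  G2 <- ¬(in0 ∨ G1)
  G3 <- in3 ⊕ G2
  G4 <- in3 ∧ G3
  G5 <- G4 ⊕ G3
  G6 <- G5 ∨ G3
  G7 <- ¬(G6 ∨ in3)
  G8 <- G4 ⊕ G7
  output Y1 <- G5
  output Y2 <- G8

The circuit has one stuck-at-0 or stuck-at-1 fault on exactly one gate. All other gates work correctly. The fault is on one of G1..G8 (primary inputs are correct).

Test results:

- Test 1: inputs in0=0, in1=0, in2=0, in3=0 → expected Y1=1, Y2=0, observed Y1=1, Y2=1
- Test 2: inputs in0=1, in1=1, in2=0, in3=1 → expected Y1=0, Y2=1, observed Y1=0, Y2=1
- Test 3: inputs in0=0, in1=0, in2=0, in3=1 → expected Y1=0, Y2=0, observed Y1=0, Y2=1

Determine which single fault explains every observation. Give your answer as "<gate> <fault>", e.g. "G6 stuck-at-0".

G8 stuck-at-1

Fault-free values for test 1 (in0=0, in1=0, in2=0, in3=0): G1=0, G2=1, G3=1, G4=0, G5=1, G6=1, G7=0, G8=0, giving Y1=1, Y2=0. Observed Y1=1, Y2=1.
Test 1: faults giving observed Y1=1, Y2=1 are {G6 stuck-at-0, G7 stuck-at-1, G8 stuck-at-1}.
Test 2 (in0=1, in1=1, in2=0, in3=1): fault-free G1=1, G2=0, G3=1, G4=1, G5=0, G6=1, G7=0, G8=1 → Y1=0, Y2=1; observed Y1=0, Y2=1. Eliminates G7 stuck-at-1.
Test 3 (in0=0, in1=0, in2=0, in3=1): fault-free G1=0, G2=1, G3=0, G4=0, G5=0, G6=0, G7=0, G8=0 → Y1=0, Y2=0; observed Y1=0, Y2=1. Eliminates G6 stuck-at-0.
Only G8 stuck-at-1 is consistent with every test.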